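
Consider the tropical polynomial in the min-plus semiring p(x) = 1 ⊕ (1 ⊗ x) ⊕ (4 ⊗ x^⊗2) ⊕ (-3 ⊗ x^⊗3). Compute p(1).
p(1) = 0

A tropical monomial a ⊗ x^⊗i evaluates to a + i · x. Evaluating each term at x = 1:
  Term 0 contributes 1 + 0 · 1 = 1
  Term 1 contributes 1 + 1 · 1 = 2
  Term 2 contributes 4 + 2 · 1 = 6
  Term 3 contributes -3 + 3 · 1 = 0
p(1) = ⊕ of these = min[1, 2, 6, 0] = 0.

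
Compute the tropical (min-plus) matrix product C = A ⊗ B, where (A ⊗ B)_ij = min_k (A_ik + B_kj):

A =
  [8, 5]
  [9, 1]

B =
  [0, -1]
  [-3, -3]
A ⊗ B =
  [2, 2]
  [-2, -2]

Apply the min-plus product entry-by-entry:
  C[0][0] = min over k of (A[0][0] + B[0][0] = 8 + 0 = 8, A[0][1] + B[1][0] = 5 + -3 = 2) = 2 (attained at k = 1)
  C[0][1] = min over k of (A[0][0] + B[0][1] = 8 + -1 = 7, A[0][1] + B[1][1] = 5 + -3 = 2) = 2 (attained at k = 1)
  C[1][0] = min over k of (A[1][0] + B[0][0] = 9 + 0 = 9, A[1][1] + B[1][0] = 1 + -3 = -2) = -2 (attained at k = 1)
  C[1][1] = min over k of (A[1][0] + B[0][1] = 9 + -1 = 8, A[1][1] + B[1][1] = 1 + -3 = -2) = -2 (attained at k = 1)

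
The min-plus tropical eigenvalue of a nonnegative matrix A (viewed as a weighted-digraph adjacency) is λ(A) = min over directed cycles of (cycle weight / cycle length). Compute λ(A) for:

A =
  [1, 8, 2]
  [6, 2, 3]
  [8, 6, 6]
λ(A) = 1

Enumerate directed cycles and compute their means (weight / length). Sample:
  cycle 0 → 0: weight = 1, length = 1, mean = 1/1 ≈ 1.000
  cycle 1 → 1: weight = 2, length = 1, mean = 2/1 ≈ 2.000
  cycle 2 → 2: weight = 6, length = 1, mean = 6/1 ≈ 6.000
  cycle 0 → 1 → 0: weight = 14, length = 2, mean = 14/2 ≈ 7.000
  cycle 0 → 2 → 0: weight = 10, length = 2, mean = 10/2 ≈ 5.000
  cycle 1 → 0 → 1: weight = 14, length = 2, mean = 14/2 ≈ 7.000
Minimum mean = 1.000, attained e.g. along the cycle 0 → 0 with weight 1 and length 1. So λ(A) = 1/1 = 1.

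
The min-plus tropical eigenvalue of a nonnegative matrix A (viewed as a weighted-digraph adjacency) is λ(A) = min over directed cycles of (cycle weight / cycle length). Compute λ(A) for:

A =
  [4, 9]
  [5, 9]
λ(A) = 4

Enumerate directed cycles and compute their means (weight / length). Sample:
  cycle 0 → 0: weight = 4, length = 1, mean = 4/1 ≈ 4.000
  cycle 1 → 1: weight = 9, length = 1, mean = 9/1 ≈ 9.000
  cycle 0 → 1 → 0: weight = 14, length = 2, mean = 14/2 ≈ 7.000
  cycle 1 → 0 → 1: weight = 14, length = 2, mean = 14/2 ≈ 7.000
Minimum mean = 4.000, attained e.g. along the cycle 0 → 0 with weight 4 and length 1. So λ(A) = 4/1 = 4.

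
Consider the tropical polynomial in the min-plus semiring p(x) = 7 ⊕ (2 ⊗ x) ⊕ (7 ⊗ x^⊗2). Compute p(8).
p(8) = 7

A tropical monomial a ⊗ x^⊗i evaluates to a + i · x. Evaluating each term at x = 8:
  Term 0 contributes 7 + 0 · 8 = 7
  Term 1 contributes 2 + 1 · 8 = 10
  Term 2 contributes 7 + 2 · 8 = 23
p(8) = ⊕ of these = min[7, 10, 23] = 7.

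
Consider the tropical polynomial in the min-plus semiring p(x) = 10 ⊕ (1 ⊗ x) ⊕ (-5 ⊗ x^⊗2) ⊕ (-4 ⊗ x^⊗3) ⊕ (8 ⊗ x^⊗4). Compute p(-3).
p(-3) = -13

A tropical monomial a ⊗ x^⊗i evaluates to a + i · x. Evaluating each term at x = -3:
  Term 0 contributes 10 + 0 · -3 = 10
  Term 1 contributes 1 + 1 · -3 = -2
  Term 2 contributes -5 + 2 · -3 = -11
  Term 3 contributes -4 + 3 · -3 = -13
  Term 4 contributes 8 + 4 · -3 = -4
p(-3) = ⊕ of these = min[10, -2, -11, -13, -4] = -13.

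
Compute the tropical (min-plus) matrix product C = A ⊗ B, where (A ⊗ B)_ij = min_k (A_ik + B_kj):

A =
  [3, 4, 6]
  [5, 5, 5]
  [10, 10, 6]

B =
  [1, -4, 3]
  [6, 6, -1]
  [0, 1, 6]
A ⊗ B =
  [4, -1, 3]
  [5, 1, 4]
  [6, 6, 9]

Apply the min-plus product entry-by-entry:
  C[0][0] = min over k of (A[0][0] + B[0][0] = 3 + 1 = 4, A[0][1] + B[1][0] = 4 + 6 = 10, A[0][2] + B[2][0] = 6 + 0 = 6) = 4 (attained at k = 0)
  C[0][1] = min over k of (A[0][0] + B[0][1] = 3 + -4 = -1, A[0][1] + B[1][1] = 4 + 6 = 10, A[0][2] + B[2][1] = 6 + 1 = 7) = -1 (attained at k = 0)
  C[0][2] = min over k of (A[0][0] + B[0][2] = 3 + 3 = 6, A[0][1] + B[1][2] = 4 + -1 = 3, A[0][2] + B[2][2] = 6 + 6 = 12) = 3 (attained at k = 1)
  C[1][0] = min over k of (A[1][0] + B[0][0] = 5 + 1 = 6, A[1][1] + B[1][0] = 5 + 6 = 11, A[1][2] + B[2][0] = 5 + 0 = 5) = 5 (attained at k = 2)
  C[1][1] = min over k of (A[1][0] + B[0][1] = 5 + -4 = 1, A[1][1] + B[1][1] = 5 + 6 = 11, A[1][2] + B[2][1] = 5 + 1 = 6) = 1 (attained at k = 0)
  C[1][2] = min over k of (A[1][0] + B[0][2] = 5 + 3 = 8, A[1][1] + B[1][2] = 5 + -1 = 4, A[1][2] + B[2][2] = 5 + 6 = 11) = 4 (attained at k = 1)
  C[2][0] = min over k of (A[2][0] + B[0][0] = 10 + 1 = 11, A[2][1] + B[1][0] = 10 + 6 = 16, A[2][2] + B[2][0] = 6 + 0 = 6) = 6 (attained at k = 2)
  C[2][1] = min over k of (A[2][0] + B[0][1] = 10 + -4 = 6, A[2][1] + B[1][1] = 10 + 6 = 16, A[2][2] + B[2][1] = 6 + 1 = 7) = 6 (attained at k = 0)
  C[2][2] = min over k of (A[2][0] + B[0][2] = 10 + 3 = 13, A[2][1] + B[1][2] = 10 + -1 = 9, A[2][2] + B[2][2] = 6 + 6 = 12) = 9 (attained at k = 1)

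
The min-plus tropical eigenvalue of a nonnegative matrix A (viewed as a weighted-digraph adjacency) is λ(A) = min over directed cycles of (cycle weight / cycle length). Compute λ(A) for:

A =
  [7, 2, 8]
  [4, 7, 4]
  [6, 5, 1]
λ(A) = 1

Enumerate directed cycles and compute their means (weight / length). Sample:
  cycle 0 → 0: weight = 7, length = 1, mean = 7/1 ≈ 7.000
  cycle 1 → 1: weight = 7, length = 1, mean = 7/1 ≈ 7.000
  cycle 2 → 2: weight = 1, length = 1, mean = 1/1 ≈ 1.000
  cycle 0 → 1 → 0: weight = 6, length = 2, mean = 6/2 ≈ 3.000
  cycle 0 → 2 → 0: weight = 14, length = 2, mean = 14/2 ≈ 7.000
  cycle 1 → 0 → 1: weight = 6, length = 2, mean = 6/2 ≈ 3.000
Minimum mean = 1.000, attained e.g. along the cycle 2 → 2 with weight 1 and length 1. So λ(A) = 1/1 = 1.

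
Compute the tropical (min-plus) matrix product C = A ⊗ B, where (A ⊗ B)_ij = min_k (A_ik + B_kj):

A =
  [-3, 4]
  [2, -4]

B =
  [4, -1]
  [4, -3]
A ⊗ B =
  [1, -4]
  [0, -7]

Apply the min-plus product entry-by-entry:
  C[0][0] = min over k of (A[0][0] + B[0][0] = -3 + 4 = 1, A[0][1] + B[1][0] = 4 + 4 = 8) = 1 (attained at k = 0)
  C[0][1] = min over k of (A[0][0] + B[0][1] = -3 + -1 = -4, A[0][1] + B[1][1] = 4 + -3 = 1) = -4 (attained at k = 0)
  C[1][0] = min over k of (A[1][0] + B[0][0] = 2 + 4 = 6, A[1][1] + B[1][0] = -4 + 4 = 0) = 0 (attained at k = 1)
  C[1][1] = min over k of (A[1][0] + B[0][1] = 2 + -1 = 1, A[1][1] + B[1][1] = -4 + -3 = -7) = -7 (attained at k = 1)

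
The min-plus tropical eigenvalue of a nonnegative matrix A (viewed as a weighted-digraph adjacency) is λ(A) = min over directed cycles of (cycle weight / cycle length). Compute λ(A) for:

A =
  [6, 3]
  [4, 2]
λ(A) = 2

Enumerate directed cycles and compute their means (weight / length). Sample:
  cycle 0 → 0: weight = 6, length = 1, mean = 6/1 ≈ 6.000
  cycle 1 → 1: weight = 2, length = 1, mean = 2/1 ≈ 2.000
  cycle 0 → 1 → 0: weight = 7, length = 2, mean = 7/2 ≈ 3.500
  cycle 1 → 0 → 1: weight = 7, length = 2, mean = 7/2 ≈ 3.500
Minimum mean = 2.000, attained e.g. along the cycle 1 → 1 with weight 2 and length 1. So λ(A) = 2/1 = 2.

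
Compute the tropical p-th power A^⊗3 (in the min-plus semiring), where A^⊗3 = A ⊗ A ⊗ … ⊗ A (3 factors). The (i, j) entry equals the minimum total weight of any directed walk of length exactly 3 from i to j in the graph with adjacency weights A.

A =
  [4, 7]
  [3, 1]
A^⊗3 =
  [11, 9]
  [5, 3]

Each entry (A^⊗3)_ij equals the minimum over all length-3 walks i = v_0 → v_1 → … → v_3 = j of Σ_t A[v_t][v_{t+1}]. For example, for (i, j) = (0, 1) we minimise over 4 possible intermediate vertex sequences; the minimum is 9, attained along the walk 0 → 1 → 1 → 1.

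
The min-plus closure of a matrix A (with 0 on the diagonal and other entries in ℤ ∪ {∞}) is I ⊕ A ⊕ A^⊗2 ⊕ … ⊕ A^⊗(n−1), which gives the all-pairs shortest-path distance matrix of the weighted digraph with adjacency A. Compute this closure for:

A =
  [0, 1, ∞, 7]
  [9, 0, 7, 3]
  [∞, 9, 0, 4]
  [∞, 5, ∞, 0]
Closure =
  [0, 1, 8, 4]
  [9, 0, 7, 3]
  [18, 9, 0, 4]
  [14, 5, 12, 0]

This is the Floyd-Warshall all-pairs shortest-path computation. For each intermediate vertex k = 0, 1, …, 3, update dist[i][j] ← min(dist[i][j], dist[i][k] + dist[k][j]). The final matrix gives, for each (i, j), the minimum total weight of any directed path from i to j (possibly empty when i = j).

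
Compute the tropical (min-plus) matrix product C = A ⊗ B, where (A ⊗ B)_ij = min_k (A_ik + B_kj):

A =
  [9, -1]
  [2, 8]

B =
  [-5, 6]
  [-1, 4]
A ⊗ B =
  [-2, 3]
  [-3, 8]

Apply the min-plus product entry-by-entry:
  C[0][0] = min over k of (A[0][0] + B[0][0] = 9 + -5 = 4, A[0][1] + B[1][0] = -1 + -1 = -2) = -2 (attained at k = 1)
  C[0][1] = min over k of (A[0][0] + B[0][1] = 9 + 6 = 15, A[0][1] + B[1][1] = -1 + 4 = 3) = 3 (attained at k = 1)
  C[1][0] = min over k of (A[1][0] + B[0][0] = 2 + -5 = -3, A[1][1] + B[1][0] = 8 + -1 = 7) = -3 (attained at k = 0)
  C[1][1] = min over k of (A[1][0] + B[0][1] = 2 + 6 = 8, A[1][1] + B[1][1] = 8 + 4 = 12) = 8 (attained at k = 0)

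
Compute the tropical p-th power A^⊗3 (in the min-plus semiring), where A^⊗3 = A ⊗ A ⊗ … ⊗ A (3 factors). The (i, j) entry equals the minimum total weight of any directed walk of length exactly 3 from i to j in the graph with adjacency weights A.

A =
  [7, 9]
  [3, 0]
A^⊗3 =
  [12, 9]
  [3, 0]

Each entry (A^⊗3)_ij equals the minimum over all length-3 walks i = v_0 → v_1 → … → v_3 = j of Σ_t A[v_t][v_{t+1}]. For example, for (i, j) = (0, 1) we minimise over 4 possible intermediate vertex sequences; the minimum is 9, attained along the walk 0 → 1 → 1 → 1.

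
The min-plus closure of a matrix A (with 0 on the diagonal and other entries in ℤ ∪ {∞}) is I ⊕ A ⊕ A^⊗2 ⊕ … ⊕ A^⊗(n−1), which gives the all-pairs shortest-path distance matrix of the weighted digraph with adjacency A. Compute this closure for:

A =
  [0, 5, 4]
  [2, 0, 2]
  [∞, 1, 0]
Closure =
  [0, 5, 4]
  [2, 0, 2]
  [3, 1, 0]

This is the Floyd-Warshall all-pairs shortest-path computation. For each intermediate vertex k = 0, 1, …, 2, update dist[i][j] ← min(dist[i][j], dist[i][k] + dist[k][j]). The final matrix gives, for each (i, j), the minimum total weight of any directed path from i to j (possibly empty when i = j).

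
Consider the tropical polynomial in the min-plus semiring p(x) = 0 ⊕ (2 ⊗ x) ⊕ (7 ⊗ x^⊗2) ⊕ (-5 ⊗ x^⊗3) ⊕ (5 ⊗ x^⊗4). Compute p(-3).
p(-3) = -14

A tropical monomial a ⊗ x^⊗i evaluates to a + i · x. Evaluating each term at x = -3:
  Term 0 contributes 0 + 0 · -3 = 0
  Term 1 contributes 2 + 1 · -3 = -1
  Term 2 contributes 7 + 2 · -3 = 1
  Term 3 contributes -5 + 3 · -3 = -14
  Term 4 contributes 5 + 4 · -3 = -7
p(-3) = ⊕ of these = min[0, -1, 1, -14, -7] = -14.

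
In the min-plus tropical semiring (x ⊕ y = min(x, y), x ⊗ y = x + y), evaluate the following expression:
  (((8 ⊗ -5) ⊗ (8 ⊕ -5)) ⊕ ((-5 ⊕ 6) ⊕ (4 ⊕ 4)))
(((8 ⊗ -5) ⊗ (8 ⊕ -5)) ⊕ ((-5 ⊕ 6) ⊕ (4 ⊕ 4))) = -5

Expand innermost to outermost. Recall ⊕ takes the minimum of its arguments and ⊗ takes their sum. Working out the expression (((8 ⊗ -5) ⊗ (8 ⊕ -5)) ⊕ ((-5 ⊕ 6) ⊕ (4 ⊕ 4))) gives -5.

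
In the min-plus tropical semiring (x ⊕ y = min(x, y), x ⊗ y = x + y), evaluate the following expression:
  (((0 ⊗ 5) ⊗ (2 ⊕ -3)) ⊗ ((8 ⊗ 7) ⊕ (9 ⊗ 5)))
(((0 ⊗ 5) ⊗ (2 ⊕ -3)) ⊗ ((8 ⊗ 7) ⊕ (9 ⊗ 5))) = 16

Expand innermost to outermost. Recall ⊕ takes the minimum of its arguments and ⊗ takes their sum. Working out the expression (((0 ⊗ 5) ⊗ (2 ⊕ -3)) ⊗ ((8 ⊗ 7) ⊕ (9 ⊗ 5))) gives 16.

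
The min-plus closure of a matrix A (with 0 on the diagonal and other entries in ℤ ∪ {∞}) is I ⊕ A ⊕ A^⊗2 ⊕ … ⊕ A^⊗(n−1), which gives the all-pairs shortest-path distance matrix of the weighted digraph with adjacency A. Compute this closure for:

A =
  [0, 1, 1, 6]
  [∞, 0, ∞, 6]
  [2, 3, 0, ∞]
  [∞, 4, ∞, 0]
Closure =
  [0, 1, 1, 6]
  [∞, 0, ∞, 6]
  [2, 3, 0, 8]
  [∞, 4, ∞, 0]

This is the Floyd-Warshall all-pairs shortest-path computation. For each intermediate vertex k = 0, 1, …, 3, update dist[i][j] ← min(dist[i][j], dist[i][k] + dist[k][j]). The final matrix gives, for each (i, j), the minimum total weight of any directed path from i to j (possibly empty when i = j).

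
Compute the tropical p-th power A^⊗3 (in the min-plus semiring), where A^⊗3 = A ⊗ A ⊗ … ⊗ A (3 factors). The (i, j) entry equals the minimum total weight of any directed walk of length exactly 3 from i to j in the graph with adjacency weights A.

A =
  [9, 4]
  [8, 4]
A^⊗3 =
  [16, 12]
  [16, 12]

Each entry (A^⊗3)_ij equals the minimum over all length-3 walks i = v_0 → v_1 → … → v_3 = j of Σ_t A[v_t][v_{t+1}]. For example, for (i, j) = (0, 1) we minimise over 4 possible intermediate vertex sequences; the minimum is 12, attained along the walk 0 → 1 → 1 → 1.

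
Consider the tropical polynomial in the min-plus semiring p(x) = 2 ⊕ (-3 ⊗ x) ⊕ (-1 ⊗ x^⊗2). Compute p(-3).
p(-3) = -7

A tropical monomial a ⊗ x^⊗i evaluates to a + i · x. Evaluating each term at x = -3:
  Term 0 contributes 2 + 0 · -3 = 2
  Term 1 contributes -3 + 1 · -3 = -6
  Term 2 contributes -1 + 2 · -3 = -7
p(-3) = ⊕ of these = min[2, -6, -7] = -7.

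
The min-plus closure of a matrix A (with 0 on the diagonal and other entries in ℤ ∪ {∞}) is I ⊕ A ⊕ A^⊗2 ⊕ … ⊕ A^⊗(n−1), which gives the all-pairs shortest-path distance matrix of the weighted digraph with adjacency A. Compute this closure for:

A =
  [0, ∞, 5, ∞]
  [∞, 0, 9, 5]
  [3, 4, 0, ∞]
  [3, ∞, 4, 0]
Closure =
  [0, 9, 5, 14]
  [8, 0, 9, 5]
  [3, 4, 0, 9]
  [3, 8, 4, 0]

This is the Floyd-Warshall all-pairs shortest-path computation. For each intermediate vertex k = 0, 1, …, 3, update dist[i][j] ← min(dist[i][j], dist[i][k] + dist[k][j]). The final matrix gives, for each (i, j), the minimum total weight of any directed path from i to j (possibly empty when i = j).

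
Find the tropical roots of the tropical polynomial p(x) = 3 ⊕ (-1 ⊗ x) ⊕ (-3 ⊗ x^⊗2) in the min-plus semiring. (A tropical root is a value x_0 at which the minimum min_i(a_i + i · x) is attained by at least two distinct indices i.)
Roots: {2, 4}

Each tropical root is a break point of the lower envelope of the lines y = a_i + i · x (there are 3 lines, with slopes 0, 1, ..., 2). Only the lines that attain the minimum somewhere contribute to roots; other lines are dominated. Here the surviving (envelope) indices are i = 2, i = 1, i = 0.
Intersections between consecutive envelope lines give the roots: for adjacent envelope indices i < j the intersection is x = (a_i − a_j) / (j − i). Reading off the sorted break points: {2, 4}.
Verification: at each break x_0, at least two indices attain the minimum of min_i(a_i + i · x_0).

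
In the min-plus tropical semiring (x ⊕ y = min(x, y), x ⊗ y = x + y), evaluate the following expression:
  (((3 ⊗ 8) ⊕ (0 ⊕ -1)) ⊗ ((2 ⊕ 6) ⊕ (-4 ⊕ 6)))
(((3 ⊗ 8) ⊕ (0 ⊕ -1)) ⊗ ((2 ⊕ 6) ⊕ (-4 ⊕ 6))) = -5

Expand innermost to outermost. Recall ⊕ takes the minimum of its arguments and ⊗ takes their sum. Working out the expression (((3 ⊗ 8) ⊕ (0 ⊕ -1)) ⊗ ((2 ⊕ 6) ⊕ (-4 ⊕ 6))) gives -5.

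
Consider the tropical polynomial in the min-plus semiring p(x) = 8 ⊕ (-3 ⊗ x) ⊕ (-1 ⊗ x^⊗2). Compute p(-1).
p(-1) = -4

A tropical monomial a ⊗ x^⊗i evaluates to a + i · x. Evaluating each term at x = -1:
  Term 0 contributes 8 + 0 · -1 = 8
  Term 1 contributes -3 + 1 · -1 = -4
  Term 2 contributes -1 + 2 · -1 = -3
p(-1) = ⊕ of these = min[8, -4, -3] = -4.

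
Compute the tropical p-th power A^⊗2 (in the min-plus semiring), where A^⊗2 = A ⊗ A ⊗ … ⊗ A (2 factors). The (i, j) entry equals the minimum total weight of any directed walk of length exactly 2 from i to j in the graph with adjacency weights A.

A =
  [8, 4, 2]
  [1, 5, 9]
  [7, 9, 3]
A^⊗2 =
  [5, 9, 5]
  [6, 5, 3]
  [10, 11, 6]

Each entry (A^⊗2)_ij equals the minimum over all length-2 walks i = v_0 → v_1 → … → v_2 = j of Σ_t A[v_t][v_{t+1}]. For example, for (i, j) = (0, 2) we minimise over 3 possible intermediate vertex sequences; the minimum is 5, attained along the walk 0 → 2 → 2.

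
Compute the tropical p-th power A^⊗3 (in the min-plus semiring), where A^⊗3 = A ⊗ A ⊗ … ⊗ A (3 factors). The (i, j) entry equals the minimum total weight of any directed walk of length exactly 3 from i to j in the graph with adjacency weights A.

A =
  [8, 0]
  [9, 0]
A^⊗3 =
  [9, 0]
  [9, 0]

Each entry (A^⊗3)_ij equals the minimum over all length-3 walks i = v_0 → v_1 → … → v_3 = j of Σ_t A[v_t][v_{t+1}]. For example, for (i, j) = (0, 1) we minimise over 4 possible intermediate vertex sequences; the minimum is 0, attained along the walk 0 → 1 → 1 → 1.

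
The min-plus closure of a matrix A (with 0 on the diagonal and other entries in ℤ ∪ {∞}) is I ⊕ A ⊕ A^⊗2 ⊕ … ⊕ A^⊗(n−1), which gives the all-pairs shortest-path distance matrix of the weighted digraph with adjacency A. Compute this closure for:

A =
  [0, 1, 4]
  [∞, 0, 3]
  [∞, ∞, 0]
Closure =
  [0, 1, 4]
  [∞, 0, 3]
  [∞, ∞, 0]

This is the Floyd-Warshall all-pairs shortest-path computation. For each intermediate vertex k = 0, 1, …, 2, update dist[i][j] ← min(dist[i][j], dist[i][k] + dist[k][j]). The final matrix gives, for each (i, j), the minimum total weight of any directed path from i to j (possibly empty when i = j).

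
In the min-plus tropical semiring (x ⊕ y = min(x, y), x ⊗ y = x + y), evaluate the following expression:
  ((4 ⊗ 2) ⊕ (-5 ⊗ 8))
((4 ⊗ 2) ⊕ (-5 ⊗ 8)) = 3

Expand innermost to outermost. Recall ⊕ takes the minimum of its arguments and ⊗ takes their sum. Working out the expression ((4 ⊗ 2) ⊕ (-5 ⊗ 8)) gives 3.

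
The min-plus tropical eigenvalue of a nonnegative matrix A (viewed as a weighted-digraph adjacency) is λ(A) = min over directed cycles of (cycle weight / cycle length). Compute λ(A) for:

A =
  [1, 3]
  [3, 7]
λ(A) = 1

Enumerate directed cycles and compute their means (weight / length). Sample:
  cycle 0 → 0: weight = 1, length = 1, mean = 1/1 ≈ 1.000
  cycle 1 → 1: weight = 7, length = 1, mean = 7/1 ≈ 7.000
  cycle 0 → 1 → 0: weight = 6, length = 2, mean = 6/2 ≈ 3.000
  cycle 1 → 0 → 1: weight = 6, length = 2, mean = 6/2 ≈ 3.000
Minimum mean = 1.000, attained e.g. along the cycle 0 → 0 with weight 1 and length 1. So λ(A) = 1/1 = 1.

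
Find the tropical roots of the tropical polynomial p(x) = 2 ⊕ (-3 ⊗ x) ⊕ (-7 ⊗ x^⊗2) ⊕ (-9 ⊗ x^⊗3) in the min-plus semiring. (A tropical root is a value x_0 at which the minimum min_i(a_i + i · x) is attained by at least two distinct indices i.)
Roots: {2, 4, 5}

Each tropical root is a break point of the lower envelope of the lines y = a_i + i · x (there are 4 lines, with slopes 0, 1, ..., 3). Only the lines that attain the minimum somewhere contribute to roots; other lines are dominated. Here the surviving (envelope) indices are i = 3, i = 2, i = 1, i = 0.
Intersections between consecutive envelope lines give the roots: for adjacent envelope indices i < j the intersection is x = (a_i − a_j) / (j − i). Reading off the sorted break points: {2, 4, 5}.
Verification: at each break x_0, at least two indices attain the minimum of min_i(a_i + i · x_0).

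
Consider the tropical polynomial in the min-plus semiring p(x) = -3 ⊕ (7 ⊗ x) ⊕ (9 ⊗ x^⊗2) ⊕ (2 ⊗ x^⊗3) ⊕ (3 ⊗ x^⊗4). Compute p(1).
p(1) = -3

A tropical monomial a ⊗ x^⊗i evaluates to a + i · x. Evaluating each term at x = 1:
  Term 0 contributes -3 + 0 · 1 = -3
  Term 1 contributes 7 + 1 · 1 = 8
  Term 2 contributes 9 + 2 · 1 = 11
  Term 3 contributes 2 + 3 · 1 = 5
  Term 4 contributes 3 + 4 · 1 = 7
p(1) = ⊕ of these = min[-3, 8, 11, 5, 7] = -3.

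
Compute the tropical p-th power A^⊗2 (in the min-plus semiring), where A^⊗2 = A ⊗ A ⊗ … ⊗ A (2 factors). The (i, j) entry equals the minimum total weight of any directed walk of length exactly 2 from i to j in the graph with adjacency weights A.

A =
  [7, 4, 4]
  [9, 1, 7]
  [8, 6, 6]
A^⊗2 =
  [12, 5, 10]
  [10, 2, 8]
  [14, 7, 12]

Each entry (A^⊗2)_ij equals the minimum over all length-2 walks i = v_0 → v_1 → … → v_2 = j of Σ_t A[v_t][v_{t+1}]. For example, for (i, j) = (0, 2) we minimise over 3 possible intermediate vertex sequences; the minimum is 10, attained along the walk 0 → 2 → 2.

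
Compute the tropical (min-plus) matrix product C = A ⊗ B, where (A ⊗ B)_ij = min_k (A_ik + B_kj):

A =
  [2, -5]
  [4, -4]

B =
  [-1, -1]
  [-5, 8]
A ⊗ B =
  [-10, 1]
  [-9, 3]

Apply the min-plus product entry-by-entry:
  C[0][0] = min over k of (A[0][0] + B[0][0] = 2 + -1 = 1, A[0][1] + B[1][0] = -5 + -5 = -10) = -10 (attained at k = 1)
  C[0][1] = min over k of (A[0][0] + B[0][1] = 2 + -1 = 1, A[0][1] + B[1][1] = -5 + 8 = 3) = 1 (attained at k = 0)
  C[1][0] = min over k of (A[1][0] + B[0][0] = 4 + -1 = 3, A[1][1] + B[1][0] = -4 + -5 = -9) = -9 (attained at k = 1)
  C[1][1] = min over k of (A[1][0] + B[0][1] = 4 + -1 = 3, A[1][1] + B[1][1] = -4 + 8 = 4) = 3 (attained at k = 0)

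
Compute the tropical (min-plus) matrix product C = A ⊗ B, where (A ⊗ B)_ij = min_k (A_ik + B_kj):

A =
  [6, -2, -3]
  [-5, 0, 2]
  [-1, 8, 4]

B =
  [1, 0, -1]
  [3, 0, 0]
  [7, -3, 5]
A ⊗ B =
  [1, -6, -2]
  [-4, -5, -6]
  [0, -1, -2]

Apply the min-plus product entry-by-entry:
  C[0][0] = min over k of (A[0][0] + B[0][0] = 6 + 1 = 7, A[0][1] + B[1][0] = -2 + 3 = 1, A[0][2] + B[2][0] = -3 + 7 = 4) = 1 (attained at k = 1)
  C[0][1] = min over k of (A[0][0] + B[0][1] = 6 + 0 = 6, A[0][1] + B[1][1] = -2 + 0 = -2, A[0][2] + B[2][1] = -3 + -3 = -6) = -6 (attained at k = 2)
  C[0][2] = min over k of (A[0][0] + B[0][2] = 6 + -1 = 5, A[0][1] + B[1][2] = -2 + 0 = -2, A[0][2] + B[2][2] = -3 + 5 = 2) = -2 (attained at k = 1)
  C[1][0] = min over k of (A[1][0] + B[0][0] = -5 + 1 = -4, A[1][1] + B[1][0] = 0 + 3 = 3, A[1][2] + B[2][0] = 2 + 7 = 9) = -4 (attained at k = 0)
  C[1][1] = min over k of (A[1][0] + B[0][1] = -5 + 0 = -5, A[1][1] + B[1][1] = 0 + 0 = 0, A[1][2] + B[2][1] = 2 + -3 = -1) = -5 (attained at k = 0)
  C[1][2] = min over k of (A[1][0] + B[0][2] = -5 + -1 = -6, A[1][1] + B[1][2] = 0 + 0 = 0, A[1][2] + B[2][2] = 2 + 5 = 7) = -6 (attained at k = 0)
  C[2][0] = min over k of (A[2][0] + B[0][0] = -1 + 1 = 0, A[2][1] + B[1][0] = 8 + 3 = 11, A[2][2] + B[2][0] = 4 + 7 = 11) = 0 (attained at k = 0)
  C[2][1] = min over k of (A[2][0] + B[0][1] = -1 + 0 = -1, A[2][1] + B[1][1] = 8 + 0 = 8, A[2][2] + B[2][1] = 4 + -3 = 1) = -1 (attained at k = 0)
  C[2][2] = min over k of (A[2][0] + B[0][2] = -1 + -1 = -2, A[2][1] + B[1][2] = 8 + 0 = 8, A[2][2] + B[2][2] = 4 + 5 = 9) = -2 (attained at k = 0)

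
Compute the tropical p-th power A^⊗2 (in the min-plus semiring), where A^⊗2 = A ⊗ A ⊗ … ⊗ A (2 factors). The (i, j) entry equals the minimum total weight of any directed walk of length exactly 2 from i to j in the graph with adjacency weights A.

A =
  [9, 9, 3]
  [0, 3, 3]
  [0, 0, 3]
A^⊗2 =
  [3, 3, 6]
  [3, 3, 3]
  [0, 3, 3]

Each entry (A^⊗2)_ij equals the minimum over all length-2 walks i = v_0 → v_1 → … → v_2 = j of Σ_t A[v_t][v_{t+1}]. For example, for (i, j) = (0, 2) we minimise over 3 possible intermediate vertex sequences; the minimum is 6, attained along the walk 0 → 2 → 2.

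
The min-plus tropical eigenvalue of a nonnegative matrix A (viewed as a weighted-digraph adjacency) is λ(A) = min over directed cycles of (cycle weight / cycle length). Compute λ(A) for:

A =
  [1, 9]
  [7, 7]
λ(A) = 1

Enumerate directed cycles and compute their means (weight / length). Sample:
  cycle 0 → 0: weight = 1, length = 1, mean = 1/1 ≈ 1.000
  cycle 1 → 1: weight = 7, length = 1, mean = 7/1 ≈ 7.000
  cycle 0 → 1 → 0: weight = 16, length = 2, mean = 16/2 ≈ 8.000
  cycle 1 → 0 → 1: weight = 16, length = 2, mean = 16/2 ≈ 8.000
Minimum mean = 1.000, attained e.g. along the cycle 0 → 0 with weight 1 and length 1. So λ(A) = 1/1 = 1.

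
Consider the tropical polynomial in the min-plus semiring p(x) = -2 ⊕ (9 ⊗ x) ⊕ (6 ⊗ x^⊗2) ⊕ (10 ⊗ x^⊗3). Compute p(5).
p(5) = -2

A tropical monomial a ⊗ x^⊗i evaluates to a + i · x. Evaluating each term at x = 5:
  Term 0 contributes -2 + 0 · 5 = -2
  Term 1 contributes 9 + 1 · 5 = 14
  Term 2 contributes 6 + 2 · 5 = 16
  Term 3 contributes 10 + 3 · 5 = 25
p(5) = ⊕ of these = min[-2, 14, 16, 25] = -2.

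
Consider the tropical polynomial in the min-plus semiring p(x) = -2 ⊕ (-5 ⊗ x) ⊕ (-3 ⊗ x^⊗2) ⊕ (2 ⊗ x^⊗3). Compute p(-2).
p(-2) = -7

A tropical monomial a ⊗ x^⊗i evaluates to a + i · x. Evaluating each term at x = -2:
  Term 0 contributes -2 + 0 · -2 = -2
  Term 1 contributes -5 + 1 · -2 = -7
  Term 2 contributes -3 + 2 · -2 = -7
  Term 3 contributes 2 + 3 · -2 = -4
p(-2) = ⊕ of these = min[-2, -7, -7, -4] = -7.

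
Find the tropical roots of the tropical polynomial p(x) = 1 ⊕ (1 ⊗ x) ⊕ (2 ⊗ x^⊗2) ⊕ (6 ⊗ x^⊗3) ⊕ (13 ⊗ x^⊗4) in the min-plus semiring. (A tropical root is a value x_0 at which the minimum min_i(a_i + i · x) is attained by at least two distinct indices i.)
Roots: {-7, -4, -1, 0}

Each tropical root is a break point of the lower envelope of the lines y = a_i + i · x (there are 5 lines, with slopes 0, 1, ..., 4). Only the lines that attain the minimum somewhere contribute to roots; other lines are dominated. Here the surviving (envelope) indices are i = 4, i = 3, i = 2, i = 1, i = 0.
Intersections between consecutive envelope lines give the roots: for adjacent envelope indices i < j the intersection is x = (a_i − a_j) / (j − i). Reading off the sorted break points: {-7, -4, -1, 0}.
Verification: at each break x_0, at least two indices attain the minimum of min_i(a_i + i · x_0).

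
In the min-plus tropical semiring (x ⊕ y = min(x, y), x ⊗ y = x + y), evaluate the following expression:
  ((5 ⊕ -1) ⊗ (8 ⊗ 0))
((5 ⊕ -1) ⊗ (8 ⊗ 0)) = 7

Expand innermost to outermost. Recall ⊕ takes the minimum of its arguments and ⊗ takes their sum. Working out the expression ((5 ⊕ -1) ⊗ (8 ⊗ 0)) gives 7.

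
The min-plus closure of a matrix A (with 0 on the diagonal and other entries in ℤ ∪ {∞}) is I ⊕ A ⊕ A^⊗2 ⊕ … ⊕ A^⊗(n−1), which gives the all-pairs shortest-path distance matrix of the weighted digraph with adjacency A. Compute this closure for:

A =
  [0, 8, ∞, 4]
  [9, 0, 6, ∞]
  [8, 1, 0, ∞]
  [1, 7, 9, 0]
Closure =
  [0, 8, 13, 4]
  [9, 0, 6, 13]
  [8, 1, 0, 12]
  [1, 7, 9, 0]

This is the Floyd-Warshall all-pairs shortest-path computation. For each intermediate vertex k = 0, 1, …, 3, update dist[i][j] ← min(dist[i][j], dist[i][k] + dist[k][j]). The final matrix gives, for each (i, j), the minimum total weight of any directed path from i to j (possibly empty when i = j).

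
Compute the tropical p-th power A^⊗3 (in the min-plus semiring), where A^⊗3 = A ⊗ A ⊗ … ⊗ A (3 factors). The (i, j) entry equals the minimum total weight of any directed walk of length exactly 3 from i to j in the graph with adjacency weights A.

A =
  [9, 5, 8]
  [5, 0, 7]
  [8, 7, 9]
A^⊗3 =
  [10, 5, 12]
  [5, 0, 7]
  [12, 7, 14]

Each entry (A^⊗3)_ij equals the minimum over all length-3 walks i = v_0 → v_1 → … → v_3 = j of Σ_t A[v_t][v_{t+1}]. For example, for (i, j) = (0, 2) we minimise over 9 possible intermediate vertex sequences; the minimum is 12, attained along the walk 0 → 1 → 1 → 2.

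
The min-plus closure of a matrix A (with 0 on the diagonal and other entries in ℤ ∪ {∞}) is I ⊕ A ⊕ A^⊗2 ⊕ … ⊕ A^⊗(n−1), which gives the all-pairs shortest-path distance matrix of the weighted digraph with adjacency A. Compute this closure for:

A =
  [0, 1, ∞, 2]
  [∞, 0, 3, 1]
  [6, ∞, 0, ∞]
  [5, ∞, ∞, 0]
Closure =
  [0, 1, 4, 2]
  [6, 0, 3, 1]
  [6, 7, 0, 8]
  [5, 6, 9, 0]

This is the Floyd-Warshall all-pairs shortest-path computation. For each intermediate vertex k = 0, 1, …, 3, update dist[i][j] ← min(dist[i][j], dist[i][k] + dist[k][j]). The final matrix gives, for each (i, j), the minimum total weight of any directed path from i to j (possibly empty when i = j).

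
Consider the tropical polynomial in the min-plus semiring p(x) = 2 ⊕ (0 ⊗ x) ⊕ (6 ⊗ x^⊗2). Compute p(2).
p(2) = 2

A tropical monomial a ⊗ x^⊗i evaluates to a + i · x. Evaluating each term at x = 2:
  Term 0 contributes 2 + 0 · 2 = 2
  Term 1 contributes 0 + 1 · 2 = 2
  Term 2 contributes 6 + 2 · 2 = 10
p(2) = ⊕ of these = min[2, 2, 10] = 2.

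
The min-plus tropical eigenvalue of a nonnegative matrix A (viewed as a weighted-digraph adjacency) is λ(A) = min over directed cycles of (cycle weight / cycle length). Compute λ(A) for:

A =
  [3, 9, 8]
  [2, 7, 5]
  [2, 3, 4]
λ(A) = 3

Enumerate directed cycles and compute their means (weight / length). Sample:
  cycle 0 → 0: weight = 3, length = 1, mean = 3/1 ≈ 3.000
  cycle 1 → 1: weight = 7, length = 1, mean = 7/1 ≈ 7.000
  cycle 2 → 2: weight = 4, length = 1, mean = 4/1 ≈ 4.000
  cycle 0 → 1 → 0: weight = 11, length = 2, mean = 11/2 ≈ 5.500
  cycle 0 → 2 → 0: weight = 10, length = 2, mean = 10/2 ≈ 5.000
  cycle 1 → 0 → 1: weight = 11, length = 2, mean = 11/2 ≈ 5.500
Minimum mean = 3.000, attained e.g. along the cycle 0 → 0 with weight 3 and length 1. So λ(A) = 3/1 = 3.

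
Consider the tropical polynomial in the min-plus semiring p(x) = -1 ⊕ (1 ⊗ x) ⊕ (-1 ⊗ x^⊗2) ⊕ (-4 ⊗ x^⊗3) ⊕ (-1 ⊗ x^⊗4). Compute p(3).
p(3) = -1

A tropical monomial a ⊗ x^⊗i evaluates to a + i · x. Evaluating each term at x = 3:
  Term 0 contributes -1 + 0 · 3 = -1
  Term 1 contributes 1 + 1 · 3 = 4
  Term 2 contributes -1 + 2 · 3 = 5
  Term 3 contributes -4 + 3 · 3 = 5
  Term 4 contributes -1 + 4 · 3 = 11
p(3) = ⊕ of these = min[-1, 4, 5, 5, 11] = -1.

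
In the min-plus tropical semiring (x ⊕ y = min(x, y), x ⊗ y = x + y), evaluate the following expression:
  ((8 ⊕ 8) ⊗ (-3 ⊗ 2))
((8 ⊕ 8) ⊗ (-3 ⊗ 2)) = 7

Expand innermost to outermost. Recall ⊕ takes the minimum of its arguments and ⊗ takes their sum. Working out the expression ((8 ⊕ 8) ⊗ (-3 ⊗ 2)) gives 7.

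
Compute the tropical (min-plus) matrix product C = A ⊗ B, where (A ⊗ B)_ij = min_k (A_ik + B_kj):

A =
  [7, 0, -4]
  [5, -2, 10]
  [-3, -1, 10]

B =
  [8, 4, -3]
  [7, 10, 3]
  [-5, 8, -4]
A ⊗ B =
  [-9, 4, -8]
  [5, 8, 1]
  [5, 1, -6]

Apply the min-plus product entry-by-entry:
  C[0][0] = min over k of (A[0][0] + B[0][0] = 7 + 8 = 15, A[0][1] + B[1][0] = 0 + 7 = 7, A[0][2] + B[2][0] = -4 + -5 = -9) = -9 (attained at k = 2)
  C[0][1] = min over k of (A[0][0] + B[0][1] = 7 + 4 = 11, A[0][1] + B[1][1] = 0 + 10 = 10, A[0][2] + B[2][1] = -4 + 8 = 4) = 4 (attained at k = 2)
  C[0][2] = min over k of (A[0][0] + B[0][2] = 7 + -3 = 4, A[0][1] + B[1][2] = 0 + 3 = 3, A[0][2] + B[2][2] = -4 + -4 = -8) = -8 (attained at k = 2)
  C[1][0] = min over k of (A[1][0] + B[0][0] = 5 + 8 = 13, A[1][1] + B[1][0] = -2 + 7 = 5, A[1][2] + B[2][0] = 10 + -5 = 5) = 5 (attained at k = 1)
  C[1][1] = min over k of (A[1][0] + B[0][1] = 5 + 4 = 9, A[1][1] + B[1][1] = -2 + 10 = 8, A[1][2] + B[2][1] = 10 + 8 = 18) = 8 (attained at k = 1)
  C[1][2] = min over k of (A[1][0] + B[0][2] = 5 + -3 = 2, A[1][1] + B[1][2] = -2 + 3 = 1, A[1][2] + B[2][2] = 10 + -4 = 6) = 1 (attained at k = 1)
  C[2][0] = min over k of (A[2][0] + B[0][0] = -3 + 8 = 5, A[2][1] + B[1][0] = -1 + 7 = 6, A[2][2] + B[2][0] = 10 + -5 = 5) = 5 (attained at k = 0)
  C[2][1] = min over k of (A[2][0] + B[0][1] = -3 + 4 = 1, A[2][1] + B[1][1] = -1 + 10 = 9, A[2][2] + B[2][1] = 10 + 8 = 18) = 1 (attained at k = 0)
  C[2][2] = min over k of (A[2][0] + B[0][2] = -3 + -3 = -6, A[2][1] + B[1][2] = -1 + 3 = 2, A[2][2] + B[2][2] = 10 + -4 = 6) = -6 (attained at k = 0)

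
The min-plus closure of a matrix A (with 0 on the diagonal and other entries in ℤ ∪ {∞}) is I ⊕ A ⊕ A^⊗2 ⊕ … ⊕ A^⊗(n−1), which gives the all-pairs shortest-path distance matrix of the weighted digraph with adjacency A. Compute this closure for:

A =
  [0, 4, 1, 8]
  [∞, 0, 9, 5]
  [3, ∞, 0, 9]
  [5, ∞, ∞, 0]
Closure =
  [0, 4, 1, 8]
  [10, 0, 9, 5]
  [3, 7, 0, 9]
  [5, 9, 6, 0]

This is the Floyd-Warshall all-pairs shortest-path computation. For each intermediate vertex k = 0, 1, …, 3, update dist[i][j] ← min(dist[i][j], dist[i][k] + dist[k][j]). The final matrix gives, for each (i, j), the minimum total weight of any directed path from i to j (possibly empty when i = j).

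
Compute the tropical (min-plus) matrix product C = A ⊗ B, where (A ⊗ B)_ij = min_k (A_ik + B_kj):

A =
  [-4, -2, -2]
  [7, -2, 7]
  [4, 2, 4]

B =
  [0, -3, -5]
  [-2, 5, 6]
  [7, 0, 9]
A ⊗ B =
  [-4, -7, -9]
  [-4, 3, 2]
  [0, 1, -1]

Apply the min-plus product entry-by-entry:
  C[0][0] = min over k of (A[0][0] + B[0][0] = -4 + 0 = -4, A[0][1] + B[1][0] = -2 + -2 = -4, A[0][2] + B[2][0] = -2 + 7 = 5) = -4 (attained at k = 0)
  C[0][1] = min over k of (A[0][0] + B[0][1] = -4 + -3 = -7, A[0][1] + B[1][1] = -2 + 5 = 3, A[0][2] + B[2][1] = -2 + 0 = -2) = -7 (attained at k = 0)
  C[0][2] = min over k of (A[0][0] + B[0][2] = -4 + -5 = -9, A[0][1] + B[1][2] = -2 + 6 = 4, A[0][2] + B[2][2] = -2 + 9 = 7) = -9 (attained at k = 0)
  C[1][0] = min over k of (A[1][0] + B[0][0] = 7 + 0 = 7, A[1][1] + B[1][0] = -2 + -2 = -4, A[1][2] + B[2][0] = 7 + 7 = 14) = -4 (attained at k = 1)
  C[1][1] = min over k of (A[1][0] + B[0][1] = 7 + -3 = 4, A[1][1] + B[1][1] = -2 + 5 = 3, A[1][2] + B[2][1] = 7 + 0 = 7) = 3 (attained at k = 1)
  C[1][2] = min over k of (A[1][0] + B[0][2] = 7 + -5 = 2, A[1][1] + B[1][2] = -2 + 6 = 4, A[1][2] + B[2][2] = 7 + 9 = 16) = 2 (attained at k = 0)
  C[2][0] = min over k of (A[2][0] + B[0][0] = 4 + 0 = 4, A[2][1] + B[1][0] = 2 + -2 = 0, A[2][2] + B[2][0] = 4 + 7 = 11) = 0 (attained at k = 1)
  C[2][1] = min over k of (A[2][0] + B[0][1] = 4 + -3 = 1, A[2][1] + B[1][1] = 2 + 5 = 7, A[2][2] + B[2][1] = 4 + 0 = 4) = 1 (attained at k = 0)
  C[2][2] = min over k of (A[2][0] + B[0][2] = 4 + -5 = -1, A[2][1] + B[1][2] = 2 + 6 = 8, A[2][2] + B[2][2] = 4 + 9 = 13) = -1 (attained at k = 0)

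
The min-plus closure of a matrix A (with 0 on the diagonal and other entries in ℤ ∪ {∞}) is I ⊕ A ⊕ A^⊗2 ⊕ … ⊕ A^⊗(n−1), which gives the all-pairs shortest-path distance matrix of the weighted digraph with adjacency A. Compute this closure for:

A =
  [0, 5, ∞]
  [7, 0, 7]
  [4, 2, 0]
Closure =
  [0, 5, 12]
  [7, 0, 7]
  [4, 2, 0]

This is the Floyd-Warshall all-pairs shortest-path computation. For each intermediate vertex k = 0, 1, …, 2, update dist[i][j] ← min(dist[i][j], dist[i][k] + dist[k][j]). The final matrix gives, for each (i, j), the minimum total weight of any directed path from i to j (possibly empty when i = j).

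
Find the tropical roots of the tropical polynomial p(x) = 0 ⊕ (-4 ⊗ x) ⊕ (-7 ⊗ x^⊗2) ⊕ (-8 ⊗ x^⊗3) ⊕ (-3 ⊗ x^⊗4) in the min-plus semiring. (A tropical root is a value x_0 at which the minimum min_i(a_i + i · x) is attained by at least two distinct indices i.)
Roots: {-5, 1, 3, 4}

Each tropical root is a break point of the lower envelope of the lines y = a_i + i · x (there are 5 lines, with slopes 0, 1, ..., 4). Only the lines that attain the minimum somewhere contribute to roots; other lines are dominated. Here the surviving (envelope) indices are i = 4, i = 3, i = 2, i = 1, i = 0.
Intersections between consecutive envelope lines give the roots: for adjacent envelope indices i < j the intersection is x = (a_i − a_j) / (j − i). Reading off the sorted break points: {-5, 1, 3, 4}.
Verification: at each break x_0, at least two indices attain the minimum of min_i(a_i + i · x_0).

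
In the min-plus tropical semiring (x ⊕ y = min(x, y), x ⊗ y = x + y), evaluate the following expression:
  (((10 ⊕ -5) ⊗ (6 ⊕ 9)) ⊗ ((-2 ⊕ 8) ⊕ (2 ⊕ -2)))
(((10 ⊕ -5) ⊗ (6 ⊕ 9)) ⊗ ((-2 ⊕ 8) ⊕ (2 ⊕ -2))) = -1

Expand innermost to outermost. Recall ⊕ takes the minimum of its arguments and ⊗ takes their sum. Working out the expression (((10 ⊕ -5) ⊗ (6 ⊕ 9)) ⊗ ((-2 ⊕ 8) ⊕ (2 ⊕ -2))) gives -1.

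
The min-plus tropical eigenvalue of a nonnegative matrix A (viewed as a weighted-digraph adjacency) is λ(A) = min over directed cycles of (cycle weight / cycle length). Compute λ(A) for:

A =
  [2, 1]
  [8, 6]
λ(A) = 2

Enumerate directed cycles and compute their means (weight / length). Sample:
  cycle 0 → 0: weight = 2, length = 1, mean = 2/1 ≈ 2.000
  cycle 1 → 1: weight = 6, length = 1, mean = 6/1 ≈ 6.000
  cycle 0 → 1 → 0: weight = 9, length = 2, mean = 9/2 ≈ 4.500
  cycle 1 → 0 → 1: weight = 9, length = 2, mean = 9/2 ≈ 4.500
Minimum mean = 2.000, attained e.g. along the cycle 0 → 0 with weight 2 and length 1. So λ(A) = 2/1 = 2.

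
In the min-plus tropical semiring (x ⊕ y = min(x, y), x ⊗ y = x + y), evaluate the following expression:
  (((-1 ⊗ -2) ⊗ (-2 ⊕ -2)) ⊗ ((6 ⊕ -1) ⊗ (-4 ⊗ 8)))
(((-1 ⊗ -2) ⊗ (-2 ⊕ -2)) ⊗ ((6 ⊕ -1) ⊗ (-4 ⊗ 8))) = -2

Expand innermost to outermost. Recall ⊕ takes the minimum of its arguments and ⊗ takes their sum. Working out the expression (((-1 ⊗ -2) ⊗ (-2 ⊕ -2)) ⊗ ((6 ⊕ -1) ⊗ (-4 ⊗ 8))) gives -2.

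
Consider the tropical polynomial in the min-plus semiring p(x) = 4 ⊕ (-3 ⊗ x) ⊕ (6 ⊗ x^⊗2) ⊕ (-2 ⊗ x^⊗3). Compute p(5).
p(5) = 2

A tropical monomial a ⊗ x^⊗i evaluates to a + i · x. Evaluating each term at x = 5:
  Term 0 contributes 4 + 0 · 5 = 4
  Term 1 contributes -3 + 1 · 5 = 2
  Term 2 contributes 6 + 2 · 5 = 16
  Term 3 contributes -2 + 3 · 5 = 13
p(5) = ⊕ of these = min[4, 2, 16, 13] = 2.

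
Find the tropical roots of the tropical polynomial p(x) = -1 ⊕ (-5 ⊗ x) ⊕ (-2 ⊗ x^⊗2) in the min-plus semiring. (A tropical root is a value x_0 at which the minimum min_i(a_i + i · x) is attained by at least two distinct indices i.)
Roots: {-3, 4}

Each tropical root is a break point of the lower envelope of the lines y = a_i + i · x (there are 3 lines, with slopes 0, 1, ..., 2). Only the lines that attain the minimum somewhere contribute to roots; other lines are dominated. Here the surviving (envelope) indices are i = 2, i = 1, i = 0.
Intersections between consecutive envelope lines give the roots: for adjacent envelope indices i < j the intersection is x = (a_i − a_j) / (j − i). Reading off the sorted break points: {-3, 4}.
Verification: at each break x_0, at least two indices attain the minimum of min_i(a_i + i · x_0).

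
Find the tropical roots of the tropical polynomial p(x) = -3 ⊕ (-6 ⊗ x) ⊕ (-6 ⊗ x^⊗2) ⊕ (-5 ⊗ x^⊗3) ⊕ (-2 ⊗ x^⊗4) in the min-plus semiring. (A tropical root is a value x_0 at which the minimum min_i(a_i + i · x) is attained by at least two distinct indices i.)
Roots: {-3, -1, 0, 3}

Each tropical root is a break point of the lower envelope of the lines y = a_i + i · x (there are 5 lines, with slopes 0, 1, ..., 4). Only the lines that attain the minimum somewhere contribute to roots; other lines are dominated. Here the surviving (envelope) indices are i = 4, i = 3, i = 2, i = 1, i = 0.
Intersections between consecutive envelope lines give the roots: for adjacent envelope indices i < j the intersection is x = (a_i − a_j) / (j − i). Reading off the sorted break points: {-3, -1, 0, 3}.
Verification: at each break x_0, at least two indices attain the minimum of min_i(a_i + i · x_0).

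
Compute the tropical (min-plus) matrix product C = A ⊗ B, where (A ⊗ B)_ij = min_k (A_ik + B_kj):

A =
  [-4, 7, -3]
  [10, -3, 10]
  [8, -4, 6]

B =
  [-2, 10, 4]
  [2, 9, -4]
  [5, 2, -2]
A ⊗ B =
  [-6, -1, -5]
  [-1, 6, -7]
  [-2, 5, -8]

Apply the min-plus product entry-by-entry:
  C[0][0] = min over k of (A[0][0] + B[0][0] = -4 + -2 = -6, A[0][1] + B[1][0] = 7 + 2 = 9, A[0][2] + B[2][0] = -3 + 5 = 2) = -6 (attained at k = 0)
  C[0][1] = min over k of (A[0][0] + B[0][1] = -4 + 10 = 6, A[0][1] + B[1][1] = 7 + 9 = 16, A[0][2] + B[2][1] = -3 + 2 = -1) = -1 (attained at k = 2)
  C[0][2] = min over k of (A[0][0] + B[0][2] = -4 + 4 = 0, A[0][1] + B[1][2] = 7 + -4 = 3, A[0][2] + B[2][2] = -3 + -2 = -5) = -5 (attained at k = 2)
  C[1][0] = min over k of (A[1][0] + B[0][0] = 10 + -2 = 8, A[1][1] + B[1][0] = -3 + 2 = -1, A[1][2] + B[2][0] = 10 + 5 = 15) = -1 (attained at k = 1)
  C[1][1] = min over k of (A[1][0] + B[0][1] = 10 + 10 = 20, A[1][1] + B[1][1] = -3 + 9 = 6, A[1][2] + B[2][1] = 10 + 2 = 12) = 6 (attained at k = 1)
  C[1][2] = min over k of (A[1][0] + B[0][2] = 10 + 4 = 14, A[1][1] + B[1][2] = -3 + -4 = -7, A[1][2] + B[2][2] = 10 + -2 = 8) = -7 (attained at k = 1)
  C[2][0] = min over k of (A[2][0] + B[0][0] = 8 + -2 = 6, A[2][1] + B[1][0] = -4 + 2 = -2, A[2][2] + B[2][0] = 6 + 5 = 11) = -2 (attained at k = 1)
  C[2][1] = min over k of (A[2][0] + B[0][1] = 8 + 10 = 18, A[2][1] + B[1][1] = -4 + 9 = 5, A[2][2] + B[2][1] = 6 + 2 = 8) = 5 (attained at k = 1)
  C[2][2] = min over k of (A[2][0] + B[0][2] = 8 + 4 = 12, A[2][1] + B[1][2] = -4 + -4 = -8, A[2][2] + B[2][2] = 6 + -2 = 4) = -8 (attained at k = 1)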